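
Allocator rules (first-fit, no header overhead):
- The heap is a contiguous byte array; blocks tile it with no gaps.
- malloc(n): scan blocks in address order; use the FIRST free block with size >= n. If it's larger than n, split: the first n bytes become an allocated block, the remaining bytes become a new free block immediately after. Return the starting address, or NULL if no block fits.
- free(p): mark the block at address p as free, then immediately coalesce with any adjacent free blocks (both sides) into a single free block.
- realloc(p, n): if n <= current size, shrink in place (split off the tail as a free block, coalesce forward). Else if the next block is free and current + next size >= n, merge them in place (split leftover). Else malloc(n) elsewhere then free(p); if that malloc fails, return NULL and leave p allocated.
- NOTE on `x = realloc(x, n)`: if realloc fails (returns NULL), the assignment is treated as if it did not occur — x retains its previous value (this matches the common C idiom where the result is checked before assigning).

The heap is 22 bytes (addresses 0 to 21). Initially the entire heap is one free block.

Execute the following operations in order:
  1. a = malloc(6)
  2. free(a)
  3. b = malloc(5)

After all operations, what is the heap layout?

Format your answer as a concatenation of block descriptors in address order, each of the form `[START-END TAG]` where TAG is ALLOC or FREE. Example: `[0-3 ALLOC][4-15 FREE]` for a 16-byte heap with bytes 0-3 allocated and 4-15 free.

Answer: [0-4 ALLOC][5-21 FREE]

Derivation:
Op 1: a = malloc(6) -> a = 0; heap: [0-5 ALLOC][6-21 FREE]
Op 2: free(a) -> (freed a); heap: [0-21 FREE]
Op 3: b = malloc(5) -> b = 0; heap: [0-4 ALLOC][5-21 FREE]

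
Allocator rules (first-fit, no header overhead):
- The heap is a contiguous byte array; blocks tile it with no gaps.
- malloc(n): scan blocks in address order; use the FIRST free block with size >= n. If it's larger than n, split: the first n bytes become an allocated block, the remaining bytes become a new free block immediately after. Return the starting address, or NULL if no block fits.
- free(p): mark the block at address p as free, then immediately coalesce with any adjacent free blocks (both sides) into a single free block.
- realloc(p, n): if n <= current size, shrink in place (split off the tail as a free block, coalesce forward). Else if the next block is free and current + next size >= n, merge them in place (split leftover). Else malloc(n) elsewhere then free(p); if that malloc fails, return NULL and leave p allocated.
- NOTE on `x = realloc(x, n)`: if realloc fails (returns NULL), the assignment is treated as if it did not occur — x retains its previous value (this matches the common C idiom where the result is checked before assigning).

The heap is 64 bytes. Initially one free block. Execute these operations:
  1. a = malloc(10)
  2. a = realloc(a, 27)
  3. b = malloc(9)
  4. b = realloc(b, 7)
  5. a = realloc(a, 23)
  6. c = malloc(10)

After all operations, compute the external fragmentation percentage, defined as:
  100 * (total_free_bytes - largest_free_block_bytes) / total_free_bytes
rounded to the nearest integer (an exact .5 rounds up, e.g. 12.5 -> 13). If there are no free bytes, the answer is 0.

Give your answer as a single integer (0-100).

Op 1: a = malloc(10) -> a = 0; heap: [0-9 ALLOC][10-63 FREE]
Op 2: a = realloc(a, 27) -> a = 0; heap: [0-26 ALLOC][27-63 FREE]
Op 3: b = malloc(9) -> b = 27; heap: [0-26 ALLOC][27-35 ALLOC][36-63 FREE]
Op 4: b = realloc(b, 7) -> b = 27; heap: [0-26 ALLOC][27-33 ALLOC][34-63 FREE]
Op 5: a = realloc(a, 23) -> a = 0; heap: [0-22 ALLOC][23-26 FREE][27-33 ALLOC][34-63 FREE]
Op 6: c = malloc(10) -> c = 34; heap: [0-22 ALLOC][23-26 FREE][27-33 ALLOC][34-43 ALLOC][44-63 FREE]
Free blocks: [4 20] total_free=24 largest=20 -> 100*(24-20)/24 = 400/24 ≈ 16.667 -> rounds to 17

Answer: 17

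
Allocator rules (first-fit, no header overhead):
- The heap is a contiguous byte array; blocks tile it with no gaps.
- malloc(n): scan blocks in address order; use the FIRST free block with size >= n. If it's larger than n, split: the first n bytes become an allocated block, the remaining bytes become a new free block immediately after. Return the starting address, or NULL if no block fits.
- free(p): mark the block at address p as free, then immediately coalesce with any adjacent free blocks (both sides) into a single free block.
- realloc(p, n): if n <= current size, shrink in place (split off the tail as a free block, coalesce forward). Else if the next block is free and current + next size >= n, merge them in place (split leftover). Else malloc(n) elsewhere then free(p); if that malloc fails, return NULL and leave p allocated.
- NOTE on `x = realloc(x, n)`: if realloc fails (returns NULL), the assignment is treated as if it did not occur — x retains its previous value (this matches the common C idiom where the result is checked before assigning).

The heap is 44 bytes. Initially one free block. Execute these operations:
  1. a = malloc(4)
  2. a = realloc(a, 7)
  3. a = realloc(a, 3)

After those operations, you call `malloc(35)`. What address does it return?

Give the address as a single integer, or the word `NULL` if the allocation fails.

Answer: 3

Derivation:
Op 1: a = malloc(4) -> a = 0; heap: [0-3 ALLOC][4-43 FREE]
Op 2: a = realloc(a, 7) -> a = 0; heap: [0-6 ALLOC][7-43 FREE]
Op 3: a = realloc(a, 3) -> a = 0; heap: [0-2 ALLOC][3-43 FREE]
malloc(35): first-fit scan over [0-2 ALLOC][3-43 FREE] -> 3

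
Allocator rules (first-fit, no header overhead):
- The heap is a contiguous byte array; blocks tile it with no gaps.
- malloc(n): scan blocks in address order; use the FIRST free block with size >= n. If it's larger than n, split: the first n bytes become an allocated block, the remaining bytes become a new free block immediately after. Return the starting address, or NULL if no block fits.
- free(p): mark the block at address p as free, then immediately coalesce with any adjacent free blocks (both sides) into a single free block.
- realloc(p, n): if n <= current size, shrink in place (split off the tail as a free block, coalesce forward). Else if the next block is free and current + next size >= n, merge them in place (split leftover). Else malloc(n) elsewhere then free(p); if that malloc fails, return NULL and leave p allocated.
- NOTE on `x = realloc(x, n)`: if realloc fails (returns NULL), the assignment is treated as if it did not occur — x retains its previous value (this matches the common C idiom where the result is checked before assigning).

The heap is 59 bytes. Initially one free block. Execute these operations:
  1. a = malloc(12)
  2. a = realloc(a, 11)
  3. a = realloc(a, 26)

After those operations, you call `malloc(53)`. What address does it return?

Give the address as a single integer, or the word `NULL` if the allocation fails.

Answer: NULL

Derivation:
Op 1: a = malloc(12) -> a = 0; heap: [0-11 ALLOC][12-58 FREE]
Op 2: a = realloc(a, 11) -> a = 0; heap: [0-10 ALLOC][11-58 FREE]
Op 3: a = realloc(a, 26) -> a = 0; heap: [0-25 ALLOC][26-58 FREE]
malloc(53): first-fit scan over [0-25 ALLOC][26-58 FREE] -> NULL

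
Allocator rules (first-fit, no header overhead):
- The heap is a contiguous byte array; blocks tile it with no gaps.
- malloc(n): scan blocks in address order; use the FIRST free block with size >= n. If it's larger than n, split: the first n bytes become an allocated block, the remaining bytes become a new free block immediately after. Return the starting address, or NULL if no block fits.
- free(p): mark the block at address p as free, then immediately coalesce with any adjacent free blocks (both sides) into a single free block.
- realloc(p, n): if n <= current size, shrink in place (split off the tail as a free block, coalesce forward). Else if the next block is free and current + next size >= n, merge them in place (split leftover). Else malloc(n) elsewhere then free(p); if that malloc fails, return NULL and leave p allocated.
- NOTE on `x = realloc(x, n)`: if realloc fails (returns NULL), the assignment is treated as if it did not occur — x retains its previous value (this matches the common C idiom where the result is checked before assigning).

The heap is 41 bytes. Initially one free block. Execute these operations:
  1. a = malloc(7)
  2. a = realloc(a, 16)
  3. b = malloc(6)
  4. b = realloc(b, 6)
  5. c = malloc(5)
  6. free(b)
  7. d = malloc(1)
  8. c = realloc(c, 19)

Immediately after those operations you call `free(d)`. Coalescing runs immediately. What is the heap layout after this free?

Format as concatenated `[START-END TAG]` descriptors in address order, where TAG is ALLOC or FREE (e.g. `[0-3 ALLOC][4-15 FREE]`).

Answer: [0-15 ALLOC][16-21 FREE][22-40 ALLOC]

Derivation:
Op 1: a = malloc(7) -> a = 0; heap: [0-6 ALLOC][7-40 FREE]
Op 2: a = realloc(a, 16) -> a = 0; heap: [0-15 ALLOC][16-40 FREE]
Op 3: b = malloc(6) -> b = 16; heap: [0-15 ALLOC][16-21 ALLOC][22-40 FREE]
Op 4: b = realloc(b, 6) -> b = 16; heap: [0-15 ALLOC][16-21 ALLOC][22-40 FREE]
Op 5: c = malloc(5) -> c = 22; heap: [0-15 ALLOC][16-21 ALLOC][22-26 ALLOC][27-40 FREE]
Op 6: free(b) -> (freed b); heap: [0-15 ALLOC][16-21 FREE][22-26 ALLOC][27-40 FREE]
Op 7: d = malloc(1) -> d = 16; heap: [0-15 ALLOC][16-16 ALLOC][17-21 FREE][22-26 ALLOC][27-40 FREE]
Op 8: c = realloc(c, 19) -> c = 22; heap: [0-15 ALLOC][16-16 ALLOC][17-21 FREE][22-40 ALLOC]
free(d): d = 16 -> block [16-16 ALLOC]; mark free, coalesce with adjacent free neighbors -> [0-15 ALLOC][16-21 FREE][22-40 ALLOC]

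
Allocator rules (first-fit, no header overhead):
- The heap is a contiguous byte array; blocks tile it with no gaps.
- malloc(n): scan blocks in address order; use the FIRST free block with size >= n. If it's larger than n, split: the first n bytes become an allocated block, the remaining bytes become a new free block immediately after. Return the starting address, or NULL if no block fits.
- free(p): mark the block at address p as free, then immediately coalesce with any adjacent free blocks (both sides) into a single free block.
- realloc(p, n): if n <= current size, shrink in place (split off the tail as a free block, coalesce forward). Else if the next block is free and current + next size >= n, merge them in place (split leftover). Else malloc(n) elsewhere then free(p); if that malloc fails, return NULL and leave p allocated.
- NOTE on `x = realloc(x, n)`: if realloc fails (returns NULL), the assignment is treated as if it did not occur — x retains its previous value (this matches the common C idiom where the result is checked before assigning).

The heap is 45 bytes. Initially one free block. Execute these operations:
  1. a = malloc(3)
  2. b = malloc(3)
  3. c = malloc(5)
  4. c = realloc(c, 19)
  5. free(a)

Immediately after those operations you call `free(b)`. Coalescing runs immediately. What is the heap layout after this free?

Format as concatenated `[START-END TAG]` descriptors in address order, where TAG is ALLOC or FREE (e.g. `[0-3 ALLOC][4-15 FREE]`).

Answer: [0-5 FREE][6-24 ALLOC][25-44 FREE]

Derivation:
Op 1: a = malloc(3) -> a = 0; heap: [0-2 ALLOC][3-44 FREE]
Op 2: b = malloc(3) -> b = 3; heap: [0-2 ALLOC][3-5 ALLOC][6-44 FREE]
Op 3: c = malloc(5) -> c = 6; heap: [0-2 ALLOC][3-5 ALLOC][6-10 ALLOC][11-44 FREE]
Op 4: c = realloc(c, 19) -> c = 6; heap: [0-2 ALLOC][3-5 ALLOC][6-24 ALLOC][25-44 FREE]
Op 5: free(a) -> (freed a); heap: [0-2 FREE][3-5 ALLOC][6-24 ALLOC][25-44 FREE]
free(b): b = 3 -> block [3-5 ALLOC]; mark free, coalesce with adjacent free neighbors -> [0-5 FREE][6-24 ALLOC][25-44 FREE]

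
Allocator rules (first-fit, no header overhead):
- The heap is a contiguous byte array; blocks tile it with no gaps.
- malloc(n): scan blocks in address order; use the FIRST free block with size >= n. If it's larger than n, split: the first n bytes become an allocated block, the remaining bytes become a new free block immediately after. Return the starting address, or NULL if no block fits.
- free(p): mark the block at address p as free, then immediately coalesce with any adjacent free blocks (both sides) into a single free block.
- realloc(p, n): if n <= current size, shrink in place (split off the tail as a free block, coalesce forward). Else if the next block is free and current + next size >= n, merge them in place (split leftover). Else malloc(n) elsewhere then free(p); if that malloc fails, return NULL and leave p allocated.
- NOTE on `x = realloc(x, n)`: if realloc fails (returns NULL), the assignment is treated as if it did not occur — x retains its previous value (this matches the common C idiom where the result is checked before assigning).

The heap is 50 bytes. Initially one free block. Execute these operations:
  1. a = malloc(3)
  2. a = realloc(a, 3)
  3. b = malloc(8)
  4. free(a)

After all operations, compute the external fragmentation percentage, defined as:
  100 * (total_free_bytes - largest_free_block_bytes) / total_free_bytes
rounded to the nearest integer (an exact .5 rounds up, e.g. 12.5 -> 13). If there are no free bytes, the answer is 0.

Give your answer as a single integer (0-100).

Op 1: a = malloc(3) -> a = 0; heap: [0-2 ALLOC][3-49 FREE]
Op 2: a = realloc(a, 3) -> a = 0; heap: [0-2 ALLOC][3-49 FREE]
Op 3: b = malloc(8) -> b = 3; heap: [0-2 ALLOC][3-10 ALLOC][11-49 FREE]
Op 4: free(a) -> (freed a); heap: [0-2 FREE][3-10 ALLOC][11-49 FREE]
Free blocks: [3 39] total_free=42 largest=39 -> 100*(42-39)/42 = 300/42 ≈ 7.143 -> rounds to 7

Answer: 7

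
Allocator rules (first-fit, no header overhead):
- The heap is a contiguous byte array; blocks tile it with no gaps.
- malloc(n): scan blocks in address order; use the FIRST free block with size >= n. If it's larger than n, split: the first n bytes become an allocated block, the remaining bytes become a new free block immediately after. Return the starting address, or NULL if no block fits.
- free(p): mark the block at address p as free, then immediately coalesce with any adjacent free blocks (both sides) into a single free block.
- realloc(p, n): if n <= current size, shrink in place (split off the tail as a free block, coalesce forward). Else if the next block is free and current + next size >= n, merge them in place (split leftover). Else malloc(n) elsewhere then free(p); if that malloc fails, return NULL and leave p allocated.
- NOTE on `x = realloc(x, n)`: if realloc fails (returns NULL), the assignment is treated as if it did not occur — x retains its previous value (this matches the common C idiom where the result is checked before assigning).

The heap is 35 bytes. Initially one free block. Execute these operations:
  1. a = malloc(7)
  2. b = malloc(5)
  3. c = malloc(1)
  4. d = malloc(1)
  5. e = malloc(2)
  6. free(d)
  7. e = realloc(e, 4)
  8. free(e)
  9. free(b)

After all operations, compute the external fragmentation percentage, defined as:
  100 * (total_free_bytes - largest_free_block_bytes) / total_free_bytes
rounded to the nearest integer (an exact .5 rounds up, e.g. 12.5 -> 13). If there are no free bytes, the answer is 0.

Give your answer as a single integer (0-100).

Answer: 19

Derivation:
Op 1: a = malloc(7) -> a = 0; heap: [0-6 ALLOC][7-34 FREE]
Op 2: b = malloc(5) -> b = 7; heap: [0-6 ALLOC][7-11 ALLOC][12-34 FREE]
Op 3: c = malloc(1) -> c = 12; heap: [0-6 ALLOC][7-11 ALLOC][12-12 ALLOC][13-34 FREE]
Op 4: d = malloc(1) -> d = 13; heap: [0-6 ALLOC][7-11 ALLOC][12-12 ALLOC][13-13 ALLOC][14-34 FREE]
Op 5: e = malloc(2) -> e = 14; heap: [0-6 ALLOC][7-11 ALLOC][12-12 ALLOC][13-13 ALLOC][14-15 ALLOC][16-34 FREE]
Op 6: free(d) -> (freed d); heap: [0-6 ALLOC][7-11 ALLOC][12-12 ALLOC][13-13 FREE][14-15 ALLOC][16-34 FREE]
Op 7: e = realloc(e, 4) -> e = 14; heap: [0-6 ALLOC][7-11 ALLOC][12-12 ALLOC][13-13 FREE][14-17 ALLOC][18-34 FREE]
Op 8: free(e) -> (freed e); heap: [0-6 ALLOC][7-11 ALLOC][12-12 ALLOC][13-34 FREE]
Op 9: free(b) -> (freed b); heap: [0-6 ALLOC][7-11 FREE][12-12 ALLOC][13-34 FREE]
Free blocks: [5 22] total_free=27 largest=22 -> 100*(27-22)/27 = 500/27 ≈ 18.519 -> rounds to 19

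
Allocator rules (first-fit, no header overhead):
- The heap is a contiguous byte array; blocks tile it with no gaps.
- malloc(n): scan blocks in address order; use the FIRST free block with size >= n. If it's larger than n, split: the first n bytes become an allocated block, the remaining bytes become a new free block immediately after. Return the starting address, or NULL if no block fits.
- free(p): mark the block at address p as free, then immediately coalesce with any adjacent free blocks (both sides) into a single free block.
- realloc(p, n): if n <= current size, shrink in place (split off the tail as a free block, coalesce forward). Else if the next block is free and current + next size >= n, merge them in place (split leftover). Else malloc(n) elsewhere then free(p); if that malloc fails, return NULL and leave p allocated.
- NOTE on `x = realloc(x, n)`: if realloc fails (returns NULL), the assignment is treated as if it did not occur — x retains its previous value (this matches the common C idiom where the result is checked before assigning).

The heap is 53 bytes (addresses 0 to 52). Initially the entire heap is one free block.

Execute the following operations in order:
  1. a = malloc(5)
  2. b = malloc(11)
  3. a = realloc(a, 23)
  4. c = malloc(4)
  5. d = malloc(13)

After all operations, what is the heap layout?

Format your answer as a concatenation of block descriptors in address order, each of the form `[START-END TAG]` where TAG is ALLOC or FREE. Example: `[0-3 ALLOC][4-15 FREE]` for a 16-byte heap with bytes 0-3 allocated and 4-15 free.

Answer: [0-3 ALLOC][4-4 FREE][5-15 ALLOC][16-38 ALLOC][39-51 ALLOC][52-52 FREE]

Derivation:
Op 1: a = malloc(5) -> a = 0; heap: [0-4 ALLOC][5-52 FREE]
Op 2: b = malloc(11) -> b = 5; heap: [0-4 ALLOC][5-15 ALLOC][16-52 FREE]
Op 3: a = realloc(a, 23) -> a = 16; heap: [0-4 FREE][5-15 ALLOC][16-38 ALLOC][39-52 FREE]
Op 4: c = malloc(4) -> c = 0; heap: [0-3 ALLOC][4-4 FREE][5-15 ALLOC][16-38 ALLOC][39-52 FREE]
Op 5: d = malloc(13) -> d = 39; heap: [0-3 ALLOC][4-4 FREE][5-15 ALLOC][16-38 ALLOC][39-51 ALLOC][52-52 FREE]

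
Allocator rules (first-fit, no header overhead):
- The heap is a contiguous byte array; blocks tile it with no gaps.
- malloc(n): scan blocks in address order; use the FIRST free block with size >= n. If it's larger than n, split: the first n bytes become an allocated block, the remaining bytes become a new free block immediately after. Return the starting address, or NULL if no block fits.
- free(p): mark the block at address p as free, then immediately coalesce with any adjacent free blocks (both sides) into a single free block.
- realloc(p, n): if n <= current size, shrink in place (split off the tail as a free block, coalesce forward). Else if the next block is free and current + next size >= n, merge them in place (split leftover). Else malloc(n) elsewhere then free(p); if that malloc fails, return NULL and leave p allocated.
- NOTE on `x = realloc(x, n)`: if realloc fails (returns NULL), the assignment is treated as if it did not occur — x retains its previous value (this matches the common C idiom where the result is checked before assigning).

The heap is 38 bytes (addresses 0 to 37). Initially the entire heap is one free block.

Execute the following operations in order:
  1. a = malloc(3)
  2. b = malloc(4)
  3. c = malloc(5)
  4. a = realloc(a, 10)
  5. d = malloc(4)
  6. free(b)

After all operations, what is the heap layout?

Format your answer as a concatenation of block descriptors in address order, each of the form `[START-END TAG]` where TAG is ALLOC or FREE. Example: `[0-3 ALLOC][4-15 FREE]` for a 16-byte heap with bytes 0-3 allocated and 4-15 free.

Answer: [0-6 FREE][7-11 ALLOC][12-21 ALLOC][22-25 ALLOC][26-37 FREE]

Derivation:
Op 1: a = malloc(3) -> a = 0; heap: [0-2 ALLOC][3-37 FREE]
Op 2: b = malloc(4) -> b = 3; heap: [0-2 ALLOC][3-6 ALLOC][7-37 FREE]
Op 3: c = malloc(5) -> c = 7; heap: [0-2 ALLOC][3-6 ALLOC][7-11 ALLOC][12-37 FREE]
Op 4: a = realloc(a, 10) -> a = 12; heap: [0-2 FREE][3-6 ALLOC][7-11 ALLOC][12-21 ALLOC][22-37 FREE]
Op 5: d = malloc(4) -> d = 22; heap: [0-2 FREE][3-6 ALLOC][7-11 ALLOC][12-21 ALLOC][22-25 ALLOC][26-37 FREE]
Op 6: free(b) -> (freed b); heap: [0-6 FREE][7-11 ALLOC][12-21 ALLOC][22-25 ALLOC][26-37 FREE]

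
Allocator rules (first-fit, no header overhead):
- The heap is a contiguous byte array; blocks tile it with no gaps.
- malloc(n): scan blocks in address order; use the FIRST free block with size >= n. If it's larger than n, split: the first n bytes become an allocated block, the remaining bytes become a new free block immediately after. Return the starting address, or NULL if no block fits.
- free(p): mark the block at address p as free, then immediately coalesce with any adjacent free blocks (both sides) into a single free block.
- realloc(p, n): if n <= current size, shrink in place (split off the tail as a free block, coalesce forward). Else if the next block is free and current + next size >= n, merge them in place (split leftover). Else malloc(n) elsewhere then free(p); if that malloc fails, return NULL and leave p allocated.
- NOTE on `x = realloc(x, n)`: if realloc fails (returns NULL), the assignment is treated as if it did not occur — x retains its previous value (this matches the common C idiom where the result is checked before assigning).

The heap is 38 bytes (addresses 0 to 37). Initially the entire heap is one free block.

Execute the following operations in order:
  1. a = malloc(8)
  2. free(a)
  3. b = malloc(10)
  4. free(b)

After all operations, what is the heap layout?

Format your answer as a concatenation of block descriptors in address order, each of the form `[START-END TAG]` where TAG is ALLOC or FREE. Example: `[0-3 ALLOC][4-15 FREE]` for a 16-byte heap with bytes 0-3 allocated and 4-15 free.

Answer: [0-37 FREE]

Derivation:
Op 1: a = malloc(8) -> a = 0; heap: [0-7 ALLOC][8-37 FREE]
Op 2: free(a) -> (freed a); heap: [0-37 FREE]
Op 3: b = malloc(10) -> b = 0; heap: [0-9 ALLOC][10-37 FREE]
Op 4: free(b) -> (freed b); heap: [0-37 FREE]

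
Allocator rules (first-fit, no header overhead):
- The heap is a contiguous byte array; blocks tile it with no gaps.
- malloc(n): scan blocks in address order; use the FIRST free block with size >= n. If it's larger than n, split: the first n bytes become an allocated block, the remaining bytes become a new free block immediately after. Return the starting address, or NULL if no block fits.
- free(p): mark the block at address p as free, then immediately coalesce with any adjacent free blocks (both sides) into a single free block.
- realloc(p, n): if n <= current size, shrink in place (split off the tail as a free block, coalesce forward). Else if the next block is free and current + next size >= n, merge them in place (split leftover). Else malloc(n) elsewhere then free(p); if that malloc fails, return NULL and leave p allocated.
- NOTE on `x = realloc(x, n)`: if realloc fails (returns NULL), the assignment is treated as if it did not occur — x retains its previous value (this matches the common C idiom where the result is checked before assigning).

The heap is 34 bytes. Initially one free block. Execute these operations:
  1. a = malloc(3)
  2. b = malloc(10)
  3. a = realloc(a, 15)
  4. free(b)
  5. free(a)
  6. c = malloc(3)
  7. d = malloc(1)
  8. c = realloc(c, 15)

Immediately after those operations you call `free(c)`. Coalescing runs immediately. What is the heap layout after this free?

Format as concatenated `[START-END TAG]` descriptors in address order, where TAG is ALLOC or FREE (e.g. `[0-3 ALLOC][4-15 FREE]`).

Answer: [0-2 FREE][3-3 ALLOC][4-33 FREE]

Derivation:
Op 1: a = malloc(3) -> a = 0; heap: [0-2 ALLOC][3-33 FREE]
Op 2: b = malloc(10) -> b = 3; heap: [0-2 ALLOC][3-12 ALLOC][13-33 FREE]
Op 3: a = realloc(a, 15) -> a = 13; heap: [0-2 FREE][3-12 ALLOC][13-27 ALLOC][28-33 FREE]
Op 4: free(b) -> (freed b); heap: [0-12 FREE][13-27 ALLOC][28-33 FREE]
Op 5: free(a) -> (freed a); heap: [0-33 FREE]
Op 6: c = malloc(3) -> c = 0; heap: [0-2 ALLOC][3-33 FREE]
Op 7: d = malloc(1) -> d = 3; heap: [0-2 ALLOC][3-3 ALLOC][4-33 FREE]
Op 8: c = realloc(c, 15) -> c = 4; heap: [0-2 FREE][3-3 ALLOC][4-18 ALLOC][19-33 FREE]
free(c): c = 4 -> block [4-18 ALLOC]; mark free, coalesce with adjacent free neighbors -> [0-2 FREE][3-3 ALLOC][4-33 FREE]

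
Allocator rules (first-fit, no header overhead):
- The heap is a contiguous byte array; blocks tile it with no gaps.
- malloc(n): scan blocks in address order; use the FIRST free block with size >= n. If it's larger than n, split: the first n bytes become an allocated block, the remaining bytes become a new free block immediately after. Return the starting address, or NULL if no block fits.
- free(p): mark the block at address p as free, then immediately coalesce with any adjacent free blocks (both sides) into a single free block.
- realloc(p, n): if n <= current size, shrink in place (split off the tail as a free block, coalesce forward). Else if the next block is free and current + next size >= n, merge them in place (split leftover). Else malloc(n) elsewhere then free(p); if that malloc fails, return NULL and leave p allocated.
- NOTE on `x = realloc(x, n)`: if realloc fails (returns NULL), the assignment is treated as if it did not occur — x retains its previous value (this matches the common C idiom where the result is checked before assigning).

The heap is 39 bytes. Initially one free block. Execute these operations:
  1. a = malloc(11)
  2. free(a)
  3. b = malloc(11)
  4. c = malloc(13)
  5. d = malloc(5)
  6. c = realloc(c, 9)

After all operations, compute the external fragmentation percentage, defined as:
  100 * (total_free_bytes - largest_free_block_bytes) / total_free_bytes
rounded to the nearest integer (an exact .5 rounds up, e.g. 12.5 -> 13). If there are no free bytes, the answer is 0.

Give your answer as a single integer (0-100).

Op 1: a = malloc(11) -> a = 0; heap: [0-10 ALLOC][11-38 FREE]
Op 2: free(a) -> (freed a); heap: [0-38 FREE]
Op 3: b = malloc(11) -> b = 0; heap: [0-10 ALLOC][11-38 FREE]
Op 4: c = malloc(13) -> c = 11; heap: [0-10 ALLOC][11-23 ALLOC][24-38 FREE]
Op 5: d = malloc(5) -> d = 24; heap: [0-10 ALLOC][11-23 ALLOC][24-28 ALLOC][29-38 FREE]
Op 6: c = realloc(c, 9) -> c = 11; heap: [0-10 ALLOC][11-19 ALLOC][20-23 FREE][24-28 ALLOC][29-38 FREE]
Free blocks: [4 10] total_free=14 largest=10 -> 100*(14-10)/14 = 400/14 ≈ 28.571 -> rounds to 29

Answer: 29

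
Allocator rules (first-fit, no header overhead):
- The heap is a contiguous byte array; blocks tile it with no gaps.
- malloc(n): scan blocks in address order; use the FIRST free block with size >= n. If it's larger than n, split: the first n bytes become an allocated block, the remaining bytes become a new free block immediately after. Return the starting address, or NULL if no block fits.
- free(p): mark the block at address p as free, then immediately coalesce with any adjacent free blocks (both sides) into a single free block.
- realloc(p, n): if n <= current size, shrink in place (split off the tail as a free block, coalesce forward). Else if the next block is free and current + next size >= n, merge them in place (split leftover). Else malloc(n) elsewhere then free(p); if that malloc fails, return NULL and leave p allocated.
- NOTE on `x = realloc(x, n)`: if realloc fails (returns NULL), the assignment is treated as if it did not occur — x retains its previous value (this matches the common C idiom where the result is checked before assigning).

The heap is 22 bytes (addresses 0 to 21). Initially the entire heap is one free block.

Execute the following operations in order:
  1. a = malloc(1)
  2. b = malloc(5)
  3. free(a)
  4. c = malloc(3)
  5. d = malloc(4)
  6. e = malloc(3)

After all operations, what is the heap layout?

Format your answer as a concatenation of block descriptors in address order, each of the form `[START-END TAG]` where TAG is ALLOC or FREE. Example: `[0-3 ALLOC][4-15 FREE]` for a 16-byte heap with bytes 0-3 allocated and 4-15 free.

Op 1: a = malloc(1) -> a = 0; heap: [0-0 ALLOC][1-21 FREE]
Op 2: b = malloc(5) -> b = 1; heap: [0-0 ALLOC][1-5 ALLOC][6-21 FREE]
Op 3: free(a) -> (freed a); heap: [0-0 FREE][1-5 ALLOC][6-21 FREE]
Op 4: c = malloc(3) -> c = 6; heap: [0-0 FREE][1-5 ALLOC][6-8 ALLOC][9-21 FREE]
Op 5: d = malloc(4) -> d = 9; heap: [0-0 FREE][1-5 ALLOC][6-8 ALLOC][9-12 ALLOC][13-21 FREE]
Op 6: e = malloc(3) -> e = 13; heap: [0-0 FREE][1-5 ALLOC][6-8 ALLOC][9-12 ALLOC][13-15 ALLOC][16-21 FREE]

Answer: [0-0 FREE][1-5 ALLOC][6-8 ALLOC][9-12 ALLOC][13-15 ALLOC][16-21 FREE]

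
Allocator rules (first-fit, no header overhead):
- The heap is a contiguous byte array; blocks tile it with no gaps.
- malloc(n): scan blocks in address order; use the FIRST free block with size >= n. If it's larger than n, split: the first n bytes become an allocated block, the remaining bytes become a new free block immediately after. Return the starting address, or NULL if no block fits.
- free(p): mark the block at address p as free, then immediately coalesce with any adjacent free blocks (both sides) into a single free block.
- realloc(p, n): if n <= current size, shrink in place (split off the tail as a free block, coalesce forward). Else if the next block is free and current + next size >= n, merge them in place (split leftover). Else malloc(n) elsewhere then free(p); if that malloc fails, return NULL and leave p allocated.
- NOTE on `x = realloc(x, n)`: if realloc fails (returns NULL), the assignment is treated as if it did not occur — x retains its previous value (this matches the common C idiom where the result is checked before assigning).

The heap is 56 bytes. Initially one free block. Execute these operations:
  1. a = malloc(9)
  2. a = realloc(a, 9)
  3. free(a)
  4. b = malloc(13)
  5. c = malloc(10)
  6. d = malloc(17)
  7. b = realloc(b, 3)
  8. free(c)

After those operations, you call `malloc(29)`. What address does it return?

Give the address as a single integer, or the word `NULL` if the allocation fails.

Op 1: a = malloc(9) -> a = 0; heap: [0-8 ALLOC][9-55 FREE]
Op 2: a = realloc(a, 9) -> a = 0; heap: [0-8 ALLOC][9-55 FREE]
Op 3: free(a) -> (freed a); heap: [0-55 FREE]
Op 4: b = malloc(13) -> b = 0; heap: [0-12 ALLOC][13-55 FREE]
Op 5: c = malloc(10) -> c = 13; heap: [0-12 ALLOC][13-22 ALLOC][23-55 FREE]
Op 6: d = malloc(17) -> d = 23; heap: [0-12 ALLOC][13-22 ALLOC][23-39 ALLOC][40-55 FREE]
Op 7: b = realloc(b, 3) -> b = 0; heap: [0-2 ALLOC][3-12 FREE][13-22 ALLOC][23-39 ALLOC][40-55 FREE]
Op 8: free(c) -> (freed c); heap: [0-2 ALLOC][3-22 FREE][23-39 ALLOC][40-55 FREE]
malloc(29): first-fit scan over [0-2 ALLOC][3-22 FREE][23-39 ALLOC][40-55 FREE] -> NULL

Answer: NULL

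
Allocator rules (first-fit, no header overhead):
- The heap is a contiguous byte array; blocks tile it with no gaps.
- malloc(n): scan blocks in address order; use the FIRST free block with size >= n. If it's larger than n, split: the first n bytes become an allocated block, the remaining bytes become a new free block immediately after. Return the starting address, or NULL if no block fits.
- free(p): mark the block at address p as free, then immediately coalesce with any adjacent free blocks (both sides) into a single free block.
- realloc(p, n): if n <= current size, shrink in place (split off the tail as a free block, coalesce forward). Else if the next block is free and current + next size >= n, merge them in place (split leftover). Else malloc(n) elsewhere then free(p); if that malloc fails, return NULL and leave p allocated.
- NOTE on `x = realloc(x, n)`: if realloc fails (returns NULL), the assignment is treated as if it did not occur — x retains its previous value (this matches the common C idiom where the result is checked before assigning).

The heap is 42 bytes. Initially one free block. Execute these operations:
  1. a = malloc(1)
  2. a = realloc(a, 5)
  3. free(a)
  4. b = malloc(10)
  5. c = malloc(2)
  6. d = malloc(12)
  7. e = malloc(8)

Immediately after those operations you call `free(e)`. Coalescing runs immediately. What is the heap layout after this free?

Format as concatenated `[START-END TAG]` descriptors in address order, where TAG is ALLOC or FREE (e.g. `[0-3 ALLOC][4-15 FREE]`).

Op 1: a = malloc(1) -> a = 0; heap: [0-0 ALLOC][1-41 FREE]
Op 2: a = realloc(a, 5) -> a = 0; heap: [0-4 ALLOC][5-41 FREE]
Op 3: free(a) -> (freed a); heap: [0-41 FREE]
Op 4: b = malloc(10) -> b = 0; heap: [0-9 ALLOC][10-41 FREE]
Op 5: c = malloc(2) -> c = 10; heap: [0-9 ALLOC][10-11 ALLOC][12-41 FREE]
Op 6: d = malloc(12) -> d = 12; heap: [0-9 ALLOC][10-11 ALLOC][12-23 ALLOC][24-41 FREE]
Op 7: e = malloc(8) -> e = 24; heap: [0-9 ALLOC][10-11 ALLOC][12-23 ALLOC][24-31 ALLOC][32-41 FREE]
free(e): e = 24 -> block [24-31 ALLOC]; mark free, coalesce with adjacent free neighbors -> [0-9 ALLOC][10-11 ALLOC][12-23 ALLOC][24-41 FREE]

Answer: [0-9 ALLOC][10-11 ALLOC][12-23 ALLOC][24-41 FREE]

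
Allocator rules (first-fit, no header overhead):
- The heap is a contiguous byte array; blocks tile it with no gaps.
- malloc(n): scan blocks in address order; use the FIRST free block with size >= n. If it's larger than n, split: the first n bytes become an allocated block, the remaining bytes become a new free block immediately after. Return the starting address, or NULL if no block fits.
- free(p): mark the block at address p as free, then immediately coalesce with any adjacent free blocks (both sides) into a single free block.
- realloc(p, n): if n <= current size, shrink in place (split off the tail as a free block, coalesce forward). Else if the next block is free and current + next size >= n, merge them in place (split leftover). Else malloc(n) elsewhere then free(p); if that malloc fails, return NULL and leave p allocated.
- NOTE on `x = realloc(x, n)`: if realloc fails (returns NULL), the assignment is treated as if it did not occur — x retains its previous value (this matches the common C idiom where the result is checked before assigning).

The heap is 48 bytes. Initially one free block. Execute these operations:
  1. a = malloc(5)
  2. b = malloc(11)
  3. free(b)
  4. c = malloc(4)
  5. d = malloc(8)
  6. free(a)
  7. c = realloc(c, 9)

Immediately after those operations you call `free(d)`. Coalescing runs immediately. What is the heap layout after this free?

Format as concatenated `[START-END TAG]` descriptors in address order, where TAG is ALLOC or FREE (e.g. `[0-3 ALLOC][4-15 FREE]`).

Answer: [0-16 FREE][17-25 ALLOC][26-47 FREE]

Derivation:
Op 1: a = malloc(5) -> a = 0; heap: [0-4 ALLOC][5-47 FREE]
Op 2: b = malloc(11) -> b = 5; heap: [0-4 ALLOC][5-15 ALLOC][16-47 FREE]
Op 3: free(b) -> (freed b); heap: [0-4 ALLOC][5-47 FREE]
Op 4: c = malloc(4) -> c = 5; heap: [0-4 ALLOC][5-8 ALLOC][9-47 FREE]
Op 5: d = malloc(8) -> d = 9; heap: [0-4 ALLOC][5-8 ALLOC][9-16 ALLOC][17-47 FREE]
Op 6: free(a) -> (freed a); heap: [0-4 FREE][5-8 ALLOC][9-16 ALLOC][17-47 FREE]
Op 7: c = realloc(c, 9) -> c = 17; heap: [0-8 FREE][9-16 ALLOC][17-25 ALLOC][26-47 FREE]
free(d): d = 9 -> block [9-16 ALLOC]; mark free, coalesce with adjacent free neighbors -> [0-16 FREE][17-25 ALLOC][26-47 FREE]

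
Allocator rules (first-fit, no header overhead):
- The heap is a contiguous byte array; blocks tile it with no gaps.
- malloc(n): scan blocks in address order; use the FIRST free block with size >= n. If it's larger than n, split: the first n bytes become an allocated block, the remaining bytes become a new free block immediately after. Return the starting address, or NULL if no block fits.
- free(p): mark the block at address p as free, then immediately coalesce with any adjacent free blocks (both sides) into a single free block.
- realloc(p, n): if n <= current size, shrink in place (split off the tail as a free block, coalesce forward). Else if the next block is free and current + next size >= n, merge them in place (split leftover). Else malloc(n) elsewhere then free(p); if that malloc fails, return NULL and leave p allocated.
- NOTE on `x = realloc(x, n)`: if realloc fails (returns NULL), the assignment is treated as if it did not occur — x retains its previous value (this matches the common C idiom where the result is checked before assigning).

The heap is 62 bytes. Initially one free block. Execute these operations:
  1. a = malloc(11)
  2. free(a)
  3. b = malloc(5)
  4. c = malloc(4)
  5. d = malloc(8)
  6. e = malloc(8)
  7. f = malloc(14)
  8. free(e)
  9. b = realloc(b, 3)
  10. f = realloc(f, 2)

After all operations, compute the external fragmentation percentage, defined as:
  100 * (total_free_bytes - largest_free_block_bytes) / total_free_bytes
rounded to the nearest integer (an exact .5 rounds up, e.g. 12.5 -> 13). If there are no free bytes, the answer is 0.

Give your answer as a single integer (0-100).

Op 1: a = malloc(11) -> a = 0; heap: [0-10 ALLOC][11-61 FREE]
Op 2: free(a) -> (freed a); heap: [0-61 FREE]
Op 3: b = malloc(5) -> b = 0; heap: [0-4 ALLOC][5-61 FREE]
Op 4: c = malloc(4) -> c = 5; heap: [0-4 ALLOC][5-8 ALLOC][9-61 FREE]
Op 5: d = malloc(8) -> d = 9; heap: [0-4 ALLOC][5-8 ALLOC][9-16 ALLOC][17-61 FREE]
Op 6: e = malloc(8) -> e = 17; heap: [0-4 ALLOC][5-8 ALLOC][9-16 ALLOC][17-24 ALLOC][25-61 FREE]
Op 7: f = malloc(14) -> f = 25; heap: [0-4 ALLOC][5-8 ALLOC][9-16 ALLOC][17-24 ALLOC][25-38 ALLOC][39-61 FREE]
Op 8: free(e) -> (freed e); heap: [0-4 ALLOC][5-8 ALLOC][9-16 ALLOC][17-24 FREE][25-38 ALLOC][39-61 FREE]
Op 9: b = realloc(b, 3) -> b = 0; heap: [0-2 ALLOC][3-4 FREE][5-8 ALLOC][9-16 ALLOC][17-24 FREE][25-38 ALLOC][39-61 FREE]
Op 10: f = realloc(f, 2) -> f = 25; heap: [0-2 ALLOC][3-4 FREE][5-8 ALLOC][9-16 ALLOC][17-24 FREE][25-26 ALLOC][27-61 FREE]
Free blocks: [2 8 35] total_free=45 largest=35 -> 100*(45-35)/45 = 1000/45 ≈ 22.222 -> rounds to 22

Answer: 22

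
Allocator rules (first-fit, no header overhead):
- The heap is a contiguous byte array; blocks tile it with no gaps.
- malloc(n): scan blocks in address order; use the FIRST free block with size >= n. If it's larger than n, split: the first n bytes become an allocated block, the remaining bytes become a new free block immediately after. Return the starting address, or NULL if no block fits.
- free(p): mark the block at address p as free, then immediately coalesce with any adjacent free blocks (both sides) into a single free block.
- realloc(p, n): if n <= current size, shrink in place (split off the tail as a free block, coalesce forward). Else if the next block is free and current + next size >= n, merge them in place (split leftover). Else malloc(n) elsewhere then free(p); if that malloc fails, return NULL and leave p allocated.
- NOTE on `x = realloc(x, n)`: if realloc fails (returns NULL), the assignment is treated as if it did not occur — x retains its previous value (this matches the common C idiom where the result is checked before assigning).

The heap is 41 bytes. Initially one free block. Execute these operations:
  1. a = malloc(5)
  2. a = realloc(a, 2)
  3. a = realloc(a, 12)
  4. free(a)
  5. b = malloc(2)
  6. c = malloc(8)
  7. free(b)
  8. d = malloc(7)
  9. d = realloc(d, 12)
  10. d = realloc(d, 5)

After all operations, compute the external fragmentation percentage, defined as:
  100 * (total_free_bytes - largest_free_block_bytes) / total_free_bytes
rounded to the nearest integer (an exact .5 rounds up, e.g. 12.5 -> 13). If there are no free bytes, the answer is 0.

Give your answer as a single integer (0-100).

Answer: 7

Derivation:
Op 1: a = malloc(5) -> a = 0; heap: [0-4 ALLOC][5-40 FREE]
Op 2: a = realloc(a, 2) -> a = 0; heap: [0-1 ALLOC][2-40 FREE]
Op 3: a = realloc(a, 12) -> a = 0; heap: [0-11 ALLOC][12-40 FREE]
Op 4: free(a) -> (freed a); heap: [0-40 FREE]
Op 5: b = malloc(2) -> b = 0; heap: [0-1 ALLOC][2-40 FREE]
Op 6: c = malloc(8) -> c = 2; heap: [0-1 ALLOC][2-9 ALLOC][10-40 FREE]
Op 7: free(b) -> (freed b); heap: [0-1 FREE][2-9 ALLOC][10-40 FREE]
Op 8: d = malloc(7) -> d = 10; heap: [0-1 FREE][2-9 ALLOC][10-16 ALLOC][17-40 FREE]
Op 9: d = realloc(d, 12) -> d = 10; heap: [0-1 FREE][2-9 ALLOC][10-21 ALLOC][22-40 FREE]
Op 10: d = realloc(d, 5) -> d = 10; heap: [0-1 FREE][2-9 ALLOC][10-14 ALLOC][15-40 FREE]
Free blocks: [2 26] total_free=28 largest=26 -> 100*(28-26)/28 = 200/28 ≈ 7.143 -> rounds to 7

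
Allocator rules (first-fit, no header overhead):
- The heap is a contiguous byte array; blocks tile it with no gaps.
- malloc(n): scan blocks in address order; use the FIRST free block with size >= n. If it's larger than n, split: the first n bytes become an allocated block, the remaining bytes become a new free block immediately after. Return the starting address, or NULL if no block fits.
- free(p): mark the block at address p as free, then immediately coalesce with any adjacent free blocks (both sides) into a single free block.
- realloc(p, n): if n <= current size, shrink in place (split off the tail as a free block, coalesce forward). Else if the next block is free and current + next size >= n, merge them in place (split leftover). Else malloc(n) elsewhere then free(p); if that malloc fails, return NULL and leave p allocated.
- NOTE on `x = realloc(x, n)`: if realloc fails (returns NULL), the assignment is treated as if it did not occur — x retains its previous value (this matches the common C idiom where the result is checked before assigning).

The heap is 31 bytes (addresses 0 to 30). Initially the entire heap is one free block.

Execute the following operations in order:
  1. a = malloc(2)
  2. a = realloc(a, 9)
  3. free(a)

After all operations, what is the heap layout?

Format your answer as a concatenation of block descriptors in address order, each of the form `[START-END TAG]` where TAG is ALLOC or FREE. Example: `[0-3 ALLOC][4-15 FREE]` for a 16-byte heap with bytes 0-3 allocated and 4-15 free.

Answer: [0-30 FREE]

Derivation:
Op 1: a = malloc(2) -> a = 0; heap: [0-1 ALLOC][2-30 FREE]
Op 2: a = realloc(a, 9) -> a = 0; heap: [0-8 ALLOC][9-30 FREE]
Op 3: free(a) -> (freed a); heap: [0-30 FREE]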